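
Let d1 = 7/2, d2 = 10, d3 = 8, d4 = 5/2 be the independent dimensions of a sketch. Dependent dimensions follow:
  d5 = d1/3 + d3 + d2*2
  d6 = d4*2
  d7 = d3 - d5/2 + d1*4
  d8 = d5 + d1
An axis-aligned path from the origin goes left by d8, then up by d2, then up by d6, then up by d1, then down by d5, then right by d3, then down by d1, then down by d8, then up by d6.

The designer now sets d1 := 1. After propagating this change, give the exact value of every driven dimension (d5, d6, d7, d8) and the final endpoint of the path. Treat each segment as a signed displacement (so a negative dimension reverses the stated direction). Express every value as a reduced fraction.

Apply edit: d1 := 1
  d5 = d1/3 + d3 + d2*2 = 85/3
  d6 = d4*2 = 5
  d7 = d3 - d5/2 + d1*4 = -13/6
  d8 = d5 + d1 = 88/3
Walk from origin (0, 0):
  seg 1: left by d8 = 88/3 → (-88/3, 0)
  seg 2: up by d2 = 10 → (-88/3, 10)
  seg 3: up by d6 = 5 → (-88/3, 15)
  seg 4: up by d1 = 1 → (-88/3, 16)
  seg 5: down by d5 = 85/3 → (-88/3, -37/3)
  seg 6: right by d3 = 8 → (-64/3, -37/3)
  seg 7: down by d1 = 1 → (-64/3, -40/3)
  seg 8: down by d8 = 88/3 → (-64/3, -128/3)
  seg 9: up by d6 = 5 → (-64/3, -113/3)

d5 = 85/3
d6 = 5
d7 = -13/6
d8 = 88/3
endpoint = (-64/3, -113/3)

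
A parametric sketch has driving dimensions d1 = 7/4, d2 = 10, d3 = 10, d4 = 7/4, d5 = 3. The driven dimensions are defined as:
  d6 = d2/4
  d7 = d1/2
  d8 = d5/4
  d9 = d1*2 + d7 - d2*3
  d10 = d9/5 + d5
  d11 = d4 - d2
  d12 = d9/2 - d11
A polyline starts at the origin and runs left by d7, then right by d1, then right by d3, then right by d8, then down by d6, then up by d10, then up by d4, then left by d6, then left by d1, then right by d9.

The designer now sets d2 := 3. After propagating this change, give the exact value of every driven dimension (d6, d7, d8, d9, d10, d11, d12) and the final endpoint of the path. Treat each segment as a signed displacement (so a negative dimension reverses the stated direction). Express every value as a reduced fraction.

Apply edit: d2 := 3
  d6 = d2/4 = 3/4
  d7 = d1/2 = 7/8
  d8 = d5/4 = 3/4
  d9 = d1*2 + d7 - d2*3 = -37/8
  d10 = d9/5 + d5 = 83/40
  d11 = d4 - d2 = -5/4
  d12 = d9/2 - d11 = -17/16
Walk from origin (0, 0):
  seg 1: left by d7 = 7/8 → (-7/8, 0)
  seg 2: right by d1 = 7/4 → (7/8, 0)
  seg 3: right by d3 = 10 → (87/8, 0)
  seg 4: right by d8 = 3/4 → (93/8, 0)
  seg 5: down by d6 = 3/4 → (93/8, -3/4)
  seg 6: up by d10 = 83/40 → (93/8, 53/40)
  seg 7: up by d4 = 7/4 → (93/8, 123/40)
  seg 8: left by d6 = 3/4 → (87/8, 123/40)
  seg 9: left by d1 = 7/4 → (73/8, 123/40)
  seg 10: right by d9 = -37/8 → (9/2, 123/40)

d6 = 3/4
d7 = 7/8
d8 = 3/4
d9 = -37/8
d10 = 83/40
d11 = -5/4
d12 = -17/16
endpoint = (9/2, 123/40)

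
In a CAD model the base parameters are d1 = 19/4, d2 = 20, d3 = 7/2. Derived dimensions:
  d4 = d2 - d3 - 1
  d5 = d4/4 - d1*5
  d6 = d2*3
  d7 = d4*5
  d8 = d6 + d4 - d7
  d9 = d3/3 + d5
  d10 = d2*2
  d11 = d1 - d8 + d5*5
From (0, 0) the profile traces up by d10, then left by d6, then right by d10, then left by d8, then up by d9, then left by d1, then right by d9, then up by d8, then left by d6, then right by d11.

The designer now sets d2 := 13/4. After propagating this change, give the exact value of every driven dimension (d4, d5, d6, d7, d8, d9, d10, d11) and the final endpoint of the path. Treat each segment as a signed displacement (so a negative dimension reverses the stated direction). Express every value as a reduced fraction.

d4 = -5/4
d5 = -385/16
d6 = 39/4
d7 = -25/4
d8 = 59/4
d9 = -1099/48
d10 = 13/2
d11 = -2085/16
endpoint = (-4457/24, -79/48)

Apply edit: d2 := 13/4
  d4 = d2 - d3 - 1 = -5/4
  d5 = d4/4 - d1*5 = -385/16
  d6 = d2*3 = 39/4
  d7 = d4*5 = -25/4
  d8 = d6 + d4 - d7 = 59/4
  d9 = d3/3 + d5 = -1099/48
  d10 = d2*2 = 13/2
  d11 = d1 - d8 + d5*5 = -2085/16
Walk from origin (0, 0):
  seg 1: up by d10 = 13/2 → (0, 13/2)
  seg 2: left by d6 = 39/4 → (-39/4, 13/2)
  seg 3: right by d10 = 13/2 → (-13/4, 13/2)
  seg 4: left by d8 = 59/4 → (-18, 13/2)
  seg 5: up by d9 = -1099/48 → (-18, -787/48)
  seg 6: left by d1 = 19/4 → (-91/4, -787/48)
  seg 7: right by d9 = -1099/48 → (-2191/48, -787/48)
  seg 8: up by d8 = 59/4 → (-2191/48, -79/48)
  seg 9: left by d6 = 39/4 → (-2659/48, -79/48)
  seg 10: right by d11 = -2085/16 → (-4457/24, -79/48)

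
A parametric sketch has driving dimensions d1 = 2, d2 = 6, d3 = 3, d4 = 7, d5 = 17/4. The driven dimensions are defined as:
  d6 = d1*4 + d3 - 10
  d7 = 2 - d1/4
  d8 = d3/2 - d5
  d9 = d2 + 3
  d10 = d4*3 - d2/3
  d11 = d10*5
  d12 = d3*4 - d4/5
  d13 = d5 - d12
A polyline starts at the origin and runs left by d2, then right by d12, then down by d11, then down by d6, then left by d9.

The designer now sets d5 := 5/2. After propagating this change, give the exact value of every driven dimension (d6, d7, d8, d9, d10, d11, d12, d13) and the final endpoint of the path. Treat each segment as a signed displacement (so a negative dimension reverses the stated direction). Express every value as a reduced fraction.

d6 = 1
d7 = 3/2
d8 = -1
d9 = 9
d10 = 19
d11 = 95
d12 = 53/5
d13 = -81/10
endpoint = (-22/5, -96)

Apply edit: d5 := 5/2
  d6 = d1*4 + d3 - 10 = 1
  d7 = 2 - d1/4 = 3/2
  d8 = d3/2 - d5 = -1
  d9 = d2 + 3 = 9
  d10 = d4*3 - d2/3 = 19
  d11 = d10*5 = 95
  d12 = d3*4 - d4/5 = 53/5
  d13 = d5 - d12 = -81/10
Walk from origin (0, 0):
  seg 1: left by d2 = 6 → (-6, 0)
  seg 2: right by d12 = 53/5 → (23/5, 0)
  seg 3: down by d11 = 95 → (23/5, -95)
  seg 4: down by d6 = 1 → (23/5, -96)
  seg 5: left by d9 = 9 → (-22/5, -96)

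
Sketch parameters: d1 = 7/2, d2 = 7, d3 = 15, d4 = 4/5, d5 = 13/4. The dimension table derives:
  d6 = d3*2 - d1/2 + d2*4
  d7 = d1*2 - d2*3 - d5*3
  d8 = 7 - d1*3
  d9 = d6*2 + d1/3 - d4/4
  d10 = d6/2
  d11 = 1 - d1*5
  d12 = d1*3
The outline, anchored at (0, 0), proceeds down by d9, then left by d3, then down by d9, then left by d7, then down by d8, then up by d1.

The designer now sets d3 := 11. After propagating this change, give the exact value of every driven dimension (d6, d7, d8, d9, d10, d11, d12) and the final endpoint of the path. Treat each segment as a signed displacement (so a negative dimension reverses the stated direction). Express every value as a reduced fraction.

Apply edit: d3 := 11
  d6 = d3*2 - d1/2 + d2*4 = 193/4
  d7 = d1*2 - d2*3 - d5*3 = -95/4
  d8 = 7 - d1*3 = -7/2
  d9 = d6*2 + d1/3 - d4/4 = 1462/15
  d10 = d6/2 = 193/8
  d11 = 1 - d1*5 = -33/2
  d12 = d1*3 = 21/2
Walk from origin (0, 0):
  seg 1: down by d9 = 1462/15 → (0, -1462/15)
  seg 2: left by d3 = 11 → (-11, -1462/15)
  seg 3: down by d9 = 1462/15 → (-11, -2924/15)
  seg 4: left by d7 = -95/4 → (51/4, -2924/15)
  seg 5: down by d8 = -7/2 → (51/4, -5743/30)
  seg 6: up by d1 = 7/2 → (51/4, -2819/15)

d6 = 193/4
d7 = -95/4
d8 = -7/2
d9 = 1462/15
d10 = 193/8
d11 = -33/2
d12 = 21/2
endpoint = (51/4, -2819/15)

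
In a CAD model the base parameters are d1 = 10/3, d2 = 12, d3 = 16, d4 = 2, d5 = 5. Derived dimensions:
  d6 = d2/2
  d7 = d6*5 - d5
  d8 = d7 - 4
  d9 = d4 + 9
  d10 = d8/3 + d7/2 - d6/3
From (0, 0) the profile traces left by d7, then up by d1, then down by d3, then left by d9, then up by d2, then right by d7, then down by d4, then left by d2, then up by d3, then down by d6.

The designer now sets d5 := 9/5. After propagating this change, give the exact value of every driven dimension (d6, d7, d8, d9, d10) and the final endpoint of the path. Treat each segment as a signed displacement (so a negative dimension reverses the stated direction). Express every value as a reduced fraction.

Apply edit: d5 := 9/5
  d6 = d2/2 = 6
  d7 = d6*5 - d5 = 141/5
  d8 = d7 - 4 = 121/5
  d9 = d4 + 9 = 11
  d10 = d8/3 + d7/2 - d6/3 = 121/6
Walk from origin (0, 0):
  seg 1: left by d7 = 141/5 → (-141/5, 0)
  seg 2: up by d1 = 10/3 → (-141/5, 10/3)
  seg 3: down by d3 = 16 → (-141/5, -38/3)
  seg 4: left by d9 = 11 → (-196/5, -38/3)
  seg 5: up by d2 = 12 → (-196/5, -2/3)
  seg 6: right by d7 = 141/5 → (-11, -2/3)
  seg 7: down by d4 = 2 → (-11, -8/3)
  seg 8: left by d2 = 12 → (-23, -8/3)
  seg 9: up by d3 = 16 → (-23, 40/3)
  seg 10: down by d6 = 6 → (-23, 22/3)

d6 = 6
d7 = 141/5
d8 = 121/5
d9 = 11
d10 = 121/6
endpoint = (-23, 22/3)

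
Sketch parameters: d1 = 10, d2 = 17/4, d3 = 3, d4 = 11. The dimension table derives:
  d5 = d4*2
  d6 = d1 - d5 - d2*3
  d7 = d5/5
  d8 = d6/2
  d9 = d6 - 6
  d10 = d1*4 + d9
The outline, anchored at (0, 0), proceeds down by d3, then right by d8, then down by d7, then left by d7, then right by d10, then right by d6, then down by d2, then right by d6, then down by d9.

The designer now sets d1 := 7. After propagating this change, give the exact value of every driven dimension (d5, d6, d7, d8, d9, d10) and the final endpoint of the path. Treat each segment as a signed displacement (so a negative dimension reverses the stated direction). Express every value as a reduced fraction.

Apply edit: d1 := 7
  d5 = d4*2 = 22
  d6 = d1 - d5 - d2*3 = -111/4
  d7 = d5/5 = 22/5
  d8 = d6/2 = -111/8
  d9 = d6 - 6 = -135/4
  d10 = d1*4 + d9 = -23/4
Walk from origin (0, 0):
  seg 1: down by d3 = 3 → (0, -3)
  seg 2: right by d8 = -111/8 → (-111/8, -3)
  seg 3: down by d7 = 22/5 → (-111/8, -37/5)
  seg 4: left by d7 = 22/5 → (-731/40, -37/5)
  seg 5: right by d10 = -23/4 → (-961/40, -37/5)
  seg 6: right by d6 = -111/4 → (-2071/40, -37/5)
  seg 7: down by d2 = 17/4 → (-2071/40, -233/20)
  seg 8: right by d6 = -111/4 → (-3181/40, -233/20)
  seg 9: down by d9 = -135/4 → (-3181/40, 221/10)

d5 = 22
d6 = -111/4
d7 = 22/5
d8 = -111/8
d9 = -135/4
d10 = -23/4
endpoint = (-3181/40, 221/10)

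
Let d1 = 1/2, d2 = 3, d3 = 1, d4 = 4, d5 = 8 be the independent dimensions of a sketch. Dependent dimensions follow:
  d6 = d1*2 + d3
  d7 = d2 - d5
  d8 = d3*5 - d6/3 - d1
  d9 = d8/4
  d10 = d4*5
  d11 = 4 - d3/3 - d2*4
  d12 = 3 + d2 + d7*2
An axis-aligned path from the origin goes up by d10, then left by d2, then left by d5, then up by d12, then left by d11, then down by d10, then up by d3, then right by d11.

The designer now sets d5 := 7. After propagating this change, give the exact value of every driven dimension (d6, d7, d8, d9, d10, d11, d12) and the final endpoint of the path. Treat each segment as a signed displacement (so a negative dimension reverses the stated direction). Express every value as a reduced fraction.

Apply edit: d5 := 7
  d6 = d1*2 + d3 = 2
  d7 = d2 - d5 = -4
  d8 = d3*5 - d6/3 - d1 = 23/6
  d9 = d8/4 = 23/24
  d10 = d4*5 = 20
  d11 = 4 - d3/3 - d2*4 = -25/3
  d12 = 3 + d2 + d7*2 = -2
Walk from origin (0, 0):
  seg 1: up by d10 = 20 → (0, 20)
  seg 2: left by d2 = 3 → (-3, 20)
  seg 3: left by d5 = 7 → (-10, 20)
  seg 4: up by d12 = -2 → (-10, 18)
  seg 5: left by d11 = -25/3 → (-5/3, 18)
  seg 6: down by d10 = 20 → (-5/3, -2)
  seg 7: up by d3 = 1 → (-5/3, -1)
  seg 8: right by d11 = -25/3 → (-10, -1)

d6 = 2
d7 = -4
d8 = 23/6
d9 = 23/24
d10 = 20
d11 = -25/3
d12 = -2
endpoint = (-10, -1)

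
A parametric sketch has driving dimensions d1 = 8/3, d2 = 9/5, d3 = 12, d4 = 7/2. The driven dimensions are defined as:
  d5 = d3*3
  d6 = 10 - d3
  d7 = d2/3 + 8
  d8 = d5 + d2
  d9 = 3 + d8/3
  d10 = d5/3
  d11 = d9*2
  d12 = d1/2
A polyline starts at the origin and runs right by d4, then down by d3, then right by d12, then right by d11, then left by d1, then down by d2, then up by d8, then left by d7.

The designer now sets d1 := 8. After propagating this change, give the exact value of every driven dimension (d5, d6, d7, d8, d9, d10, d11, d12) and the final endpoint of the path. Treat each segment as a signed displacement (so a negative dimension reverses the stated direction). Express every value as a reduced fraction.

d5 = 36
d6 = -2
d7 = 43/5
d8 = 189/5
d9 = 78/5
d10 = 12
d11 = 156/5
d12 = 4
endpoint = (221/10, 24)

Apply edit: d1 := 8
  d5 = d3*3 = 36
  d6 = 10 - d3 = -2
  d7 = d2/3 + 8 = 43/5
  d8 = d5 + d2 = 189/5
  d9 = 3 + d8/3 = 78/5
  d10 = d5/3 = 12
  d11 = d9*2 = 156/5
  d12 = d1/2 = 4
Walk from origin (0, 0):
  seg 1: right by d4 = 7/2 → (7/2, 0)
  seg 2: down by d3 = 12 → (7/2, -12)
  seg 3: right by d12 = 4 → (15/2, -12)
  seg 4: right by d11 = 156/5 → (387/10, -12)
  seg 5: left by d1 = 8 → (307/10, -12)
  seg 6: down by d2 = 9/5 → (307/10, -69/5)
  seg 7: up by d8 = 189/5 → (307/10, 24)
  seg 8: left by d7 = 43/5 → (221/10, 24)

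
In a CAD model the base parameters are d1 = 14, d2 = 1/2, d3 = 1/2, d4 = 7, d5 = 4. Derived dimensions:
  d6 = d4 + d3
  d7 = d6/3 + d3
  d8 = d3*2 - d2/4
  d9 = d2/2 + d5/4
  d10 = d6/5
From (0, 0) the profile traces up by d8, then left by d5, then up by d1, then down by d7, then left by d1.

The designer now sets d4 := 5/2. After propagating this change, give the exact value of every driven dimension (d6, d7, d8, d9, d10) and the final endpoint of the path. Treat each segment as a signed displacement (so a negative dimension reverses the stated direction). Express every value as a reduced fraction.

Apply edit: d4 := 5/2
  d6 = d4 + d3 = 3
  d7 = d6/3 + d3 = 3/2
  d8 = d3*2 - d2/4 = 7/8
  d9 = d2/2 + d5/4 = 5/4
  d10 = d6/5 = 3/5
Walk from origin (0, 0):
  seg 1: up by d8 = 7/8 → (0, 7/8)
  seg 2: left by d5 = 4 → (-4, 7/8)
  seg 3: up by d1 = 14 → (-4, 119/8)
  seg 4: down by d7 = 3/2 → (-4, 107/8)
  seg 5: left by d1 = 14 → (-18, 107/8)

d6 = 3
d7 = 3/2
d8 = 7/8
d9 = 5/4
d10 = 3/5
endpoint = (-18, 107/8)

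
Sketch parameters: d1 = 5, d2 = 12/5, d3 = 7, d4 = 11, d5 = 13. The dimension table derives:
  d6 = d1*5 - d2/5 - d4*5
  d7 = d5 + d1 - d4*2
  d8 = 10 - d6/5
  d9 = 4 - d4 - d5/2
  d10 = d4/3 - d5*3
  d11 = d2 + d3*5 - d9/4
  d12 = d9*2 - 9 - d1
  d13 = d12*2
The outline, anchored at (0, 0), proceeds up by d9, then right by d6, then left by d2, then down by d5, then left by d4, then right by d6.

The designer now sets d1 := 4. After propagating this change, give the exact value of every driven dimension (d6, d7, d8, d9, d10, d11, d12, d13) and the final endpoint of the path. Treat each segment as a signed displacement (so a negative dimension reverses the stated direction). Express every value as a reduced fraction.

d6 = -887/25
d7 = -5
d8 = 2137/125
d9 = -27/2
d10 = -106/3
d11 = 1631/40
d12 = -40
d13 = -80
endpoint = (-2109/25, -53/2)

Apply edit: d1 := 4
  d6 = d1*5 - d2/5 - d4*5 = -887/25
  d7 = d5 + d1 - d4*2 = -5
  d8 = 10 - d6/5 = 2137/125
  d9 = 4 - d4 - d5/2 = -27/2
  d10 = d4/3 - d5*3 = -106/3
  d11 = d2 + d3*5 - d9/4 = 1631/40
  d12 = d9*2 - 9 - d1 = -40
  d13 = d12*2 = -80
Walk from origin (0, 0):
  seg 1: up by d9 = -27/2 → (0, -27/2)
  seg 2: right by d6 = -887/25 → (-887/25, -27/2)
  seg 3: left by d2 = 12/5 → (-947/25, -27/2)
  seg 4: down by d5 = 13 → (-947/25, -53/2)
  seg 5: left by d4 = 11 → (-1222/25, -53/2)
  seg 6: right by d6 = -887/25 → (-2109/25, -53/2)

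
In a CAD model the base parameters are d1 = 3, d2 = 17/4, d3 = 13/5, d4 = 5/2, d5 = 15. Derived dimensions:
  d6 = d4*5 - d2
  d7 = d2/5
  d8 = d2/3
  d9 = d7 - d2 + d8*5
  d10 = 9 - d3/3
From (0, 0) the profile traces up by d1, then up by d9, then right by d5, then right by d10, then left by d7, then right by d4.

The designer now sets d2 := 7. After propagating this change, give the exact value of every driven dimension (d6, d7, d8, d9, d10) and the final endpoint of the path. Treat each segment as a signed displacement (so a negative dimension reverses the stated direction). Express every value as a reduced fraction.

Apply edit: d2 := 7
  d6 = d4*5 - d2 = 11/2
  d7 = d2/5 = 7/5
  d8 = d2/3 = 7/3
  d9 = d7 - d2 + d8*5 = 91/15
  d10 = 9 - d3/3 = 122/15
Walk from origin (0, 0):
  seg 1: up by d1 = 3 → (0, 3)
  seg 2: up by d9 = 91/15 → (0, 136/15)
  seg 3: right by d5 = 15 → (15, 136/15)
  seg 4: right by d10 = 122/15 → (347/15, 136/15)
  seg 5: left by d7 = 7/5 → (326/15, 136/15)
  seg 6: right by d4 = 5/2 → (727/30, 136/15)

d6 = 11/2
d7 = 7/5
d8 = 7/3
d9 = 91/15
d10 = 122/15
endpoint = (727/30, 136/15)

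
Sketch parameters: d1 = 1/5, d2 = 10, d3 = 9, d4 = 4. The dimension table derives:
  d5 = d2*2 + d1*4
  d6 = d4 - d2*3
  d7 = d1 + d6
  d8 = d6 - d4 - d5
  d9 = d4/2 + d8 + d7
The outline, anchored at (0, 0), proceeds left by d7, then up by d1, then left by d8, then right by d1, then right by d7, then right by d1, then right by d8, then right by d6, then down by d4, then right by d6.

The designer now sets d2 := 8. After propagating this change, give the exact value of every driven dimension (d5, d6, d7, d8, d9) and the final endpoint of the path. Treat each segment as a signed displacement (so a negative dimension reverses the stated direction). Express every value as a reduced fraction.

d5 = 84/5
d6 = -20
d7 = -99/5
d8 = -204/5
d9 = -293/5
endpoint = (-198/5, -19/5)

Apply edit: d2 := 8
  d5 = d2*2 + d1*4 = 84/5
  d6 = d4 - d2*3 = -20
  d7 = d1 + d6 = -99/5
  d8 = d6 - d4 - d5 = -204/5
  d9 = d4/2 + d8 + d7 = -293/5
Walk from origin (0, 0):
  seg 1: left by d7 = -99/5 → (99/5, 0)
  seg 2: up by d1 = 1/5 → (99/5, 1/5)
  seg 3: left by d8 = -204/5 → (303/5, 1/5)
  seg 4: right by d1 = 1/5 → (304/5, 1/5)
  seg 5: right by d7 = -99/5 → (41, 1/5)
  seg 6: right by d1 = 1/5 → (206/5, 1/5)
  seg 7: right by d8 = -204/5 → (2/5, 1/5)
  seg 8: right by d6 = -20 → (-98/5, 1/5)
  seg 9: down by d4 = 4 → (-98/5, -19/5)
  seg 10: right by d6 = -20 → (-198/5, -19/5)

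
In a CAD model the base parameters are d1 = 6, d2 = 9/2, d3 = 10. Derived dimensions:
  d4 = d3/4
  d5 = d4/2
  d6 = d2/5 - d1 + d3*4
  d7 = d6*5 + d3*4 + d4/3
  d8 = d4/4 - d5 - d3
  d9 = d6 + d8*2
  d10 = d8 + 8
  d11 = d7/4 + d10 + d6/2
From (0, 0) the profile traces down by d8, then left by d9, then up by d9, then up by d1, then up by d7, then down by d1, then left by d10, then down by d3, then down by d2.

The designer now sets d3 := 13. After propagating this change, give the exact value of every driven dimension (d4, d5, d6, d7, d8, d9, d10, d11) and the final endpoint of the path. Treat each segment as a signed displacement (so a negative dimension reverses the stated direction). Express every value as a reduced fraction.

d4 = 13/4
d5 = 13/8
d6 = 469/10
d7 = 3451/12
d8 = -221/16
d9 = 771/40
d10 = -93/16
d11 = 1343/15
endpoint = (-1077/80, 72761/240)

Apply edit: d3 := 13
  d4 = d3/4 = 13/4
  d5 = d4/2 = 13/8
  d6 = d2/5 - d1 + d3*4 = 469/10
  d7 = d6*5 + d3*4 + d4/3 = 3451/12
  d8 = d4/4 - d5 - d3 = -221/16
  d9 = d6 + d8*2 = 771/40
  d10 = d8 + 8 = -93/16
  d11 = d7/4 + d10 + d6/2 = 1343/15
Walk from origin (0, 0):
  seg 1: down by d8 = -221/16 → (0, 221/16)
  seg 2: left by d9 = 771/40 → (-771/40, 221/16)
  seg 3: up by d9 = 771/40 → (-771/40, 2647/80)
  seg 4: up by d1 = 6 → (-771/40, 3127/80)
  seg 5: up by d7 = 3451/12 → (-771/40, 78401/240)
  seg 6: down by d1 = 6 → (-771/40, 76961/240)
  seg 7: left by d10 = -93/16 → (-1077/80, 76961/240)
  seg 8: down by d3 = 13 → (-1077/80, 73841/240)
  seg 9: down by d2 = 9/2 → (-1077/80, 72761/240)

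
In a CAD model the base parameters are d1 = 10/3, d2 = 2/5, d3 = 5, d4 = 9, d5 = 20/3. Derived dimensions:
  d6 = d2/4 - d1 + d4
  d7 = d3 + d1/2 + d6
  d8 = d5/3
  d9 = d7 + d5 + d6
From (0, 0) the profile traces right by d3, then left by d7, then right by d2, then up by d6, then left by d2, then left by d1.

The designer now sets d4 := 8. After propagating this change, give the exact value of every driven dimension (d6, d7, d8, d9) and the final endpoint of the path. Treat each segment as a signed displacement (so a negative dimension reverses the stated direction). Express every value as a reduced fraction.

Apply edit: d4 := 8
  d6 = d2/4 - d1 + d4 = 143/30
  d7 = d3 + d1/2 + d6 = 343/30
  d8 = d5/3 = 20/9
  d9 = d7 + d5 + d6 = 343/15
Walk from origin (0, 0):
  seg 1: right by d3 = 5 → (5, 0)
  seg 2: left by d7 = 343/30 → (-193/30, 0)
  seg 3: right by d2 = 2/5 → (-181/30, 0)
  seg 4: up by d6 = 143/30 → (-181/30, 143/30)
  seg 5: left by d2 = 2/5 → (-193/30, 143/30)
  seg 6: left by d1 = 10/3 → (-293/30, 143/30)

d6 = 143/30
d7 = 343/30
d8 = 20/9
d9 = 343/15
endpoint = (-293/30, 143/30)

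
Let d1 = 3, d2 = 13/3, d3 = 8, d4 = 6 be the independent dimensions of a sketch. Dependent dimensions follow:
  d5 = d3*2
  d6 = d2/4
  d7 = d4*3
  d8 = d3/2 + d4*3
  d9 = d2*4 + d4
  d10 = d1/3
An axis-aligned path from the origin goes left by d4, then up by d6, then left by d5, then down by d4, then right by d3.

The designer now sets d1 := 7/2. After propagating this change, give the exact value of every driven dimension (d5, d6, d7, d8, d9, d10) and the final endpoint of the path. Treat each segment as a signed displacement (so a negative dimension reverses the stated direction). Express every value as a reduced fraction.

d5 = 16
d6 = 13/12
d7 = 18
d8 = 22
d9 = 70/3
d10 = 7/6
endpoint = (-14, -59/12)

Apply edit: d1 := 7/2
  d5 = d3*2 = 16
  d6 = d2/4 = 13/12
  d7 = d4*3 = 18
  d8 = d3/2 + d4*3 = 22
  d9 = d2*4 + d4 = 70/3
  d10 = d1/3 = 7/6
Walk from origin (0, 0):
  seg 1: left by d4 = 6 → (-6, 0)
  seg 2: up by d6 = 13/12 → (-6, 13/12)
  seg 3: left by d5 = 16 → (-22, 13/12)
  seg 4: down by d4 = 6 → (-22, -59/12)
  seg 5: right by d3 = 8 → (-14, -59/12)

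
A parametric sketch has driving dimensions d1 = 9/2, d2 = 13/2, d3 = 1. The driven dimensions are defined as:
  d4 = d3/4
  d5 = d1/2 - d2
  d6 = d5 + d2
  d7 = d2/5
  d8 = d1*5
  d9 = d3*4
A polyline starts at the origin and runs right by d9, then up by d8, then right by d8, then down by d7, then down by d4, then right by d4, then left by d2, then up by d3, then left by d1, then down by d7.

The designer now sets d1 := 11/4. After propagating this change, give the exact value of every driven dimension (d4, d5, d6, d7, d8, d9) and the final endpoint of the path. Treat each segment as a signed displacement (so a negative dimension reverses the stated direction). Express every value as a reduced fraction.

d4 = 1/4
d5 = -41/8
d6 = 11/8
d7 = 13/10
d8 = 55/4
d9 = 4
endpoint = (35/4, 119/10)

Apply edit: d1 := 11/4
  d4 = d3/4 = 1/4
  d5 = d1/2 - d2 = -41/8
  d6 = d5 + d2 = 11/8
  d7 = d2/5 = 13/10
  d8 = d1*5 = 55/4
  d9 = d3*4 = 4
Walk from origin (0, 0):
  seg 1: right by d9 = 4 → (4, 0)
  seg 2: up by d8 = 55/4 → (4, 55/4)
  seg 3: right by d8 = 55/4 → (71/4, 55/4)
  seg 4: down by d7 = 13/10 → (71/4, 249/20)
  seg 5: down by d4 = 1/4 → (71/4, 61/5)
  seg 6: right by d4 = 1/4 → (18, 61/5)
  seg 7: left by d2 = 13/2 → (23/2, 61/5)
  seg 8: up by d3 = 1 → (23/2, 66/5)
  seg 9: left by d1 = 11/4 → (35/4, 66/5)
  seg 10: down by d7 = 13/10 → (35/4, 119/10)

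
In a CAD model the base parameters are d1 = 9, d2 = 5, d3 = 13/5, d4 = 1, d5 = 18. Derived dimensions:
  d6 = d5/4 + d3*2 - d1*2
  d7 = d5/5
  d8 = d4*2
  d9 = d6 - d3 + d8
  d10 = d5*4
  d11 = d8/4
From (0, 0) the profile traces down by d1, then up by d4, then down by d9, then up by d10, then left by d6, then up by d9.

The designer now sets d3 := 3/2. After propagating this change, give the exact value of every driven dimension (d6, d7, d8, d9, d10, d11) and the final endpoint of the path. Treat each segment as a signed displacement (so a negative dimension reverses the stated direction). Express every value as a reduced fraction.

Apply edit: d3 := 3/2
  d6 = d5/4 + d3*2 - d1*2 = -21/2
  d7 = d5/5 = 18/5
  d8 = d4*2 = 2
  d9 = d6 - d3 + d8 = -10
  d10 = d5*4 = 72
  d11 = d8/4 = 1/2
Walk from origin (0, 0):
  seg 1: down by d1 = 9 → (0, -9)
  seg 2: up by d4 = 1 → (0, -8)
  seg 3: down by d9 = -10 → (0, 2)
  seg 4: up by d10 = 72 → (0, 74)
  seg 5: left by d6 = -21/2 → (21/2, 74)
  seg 6: up by d9 = -10 → (21/2, 64)

d6 = -21/2
d7 = 18/5
d8 = 2
d9 = -10
d10 = 72
d11 = 1/2
endpoint = (21/2, 64)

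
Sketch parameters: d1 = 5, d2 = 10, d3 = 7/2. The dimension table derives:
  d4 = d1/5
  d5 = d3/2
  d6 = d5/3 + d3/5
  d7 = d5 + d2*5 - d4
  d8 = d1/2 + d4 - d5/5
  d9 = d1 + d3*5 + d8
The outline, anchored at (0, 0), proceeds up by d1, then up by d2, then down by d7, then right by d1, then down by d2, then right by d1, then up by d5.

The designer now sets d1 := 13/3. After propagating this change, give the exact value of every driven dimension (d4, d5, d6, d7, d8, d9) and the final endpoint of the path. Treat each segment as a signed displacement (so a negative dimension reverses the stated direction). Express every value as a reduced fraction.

d4 = 13/15
d5 = 7/4
d6 = 77/60
d7 = 3053/60
d8 = 161/60
d9 = 1471/60
endpoint = (26/3, -224/5)

Apply edit: d1 := 13/3
  d4 = d1/5 = 13/15
  d5 = d3/2 = 7/4
  d6 = d5/3 + d3/5 = 77/60
  d7 = d5 + d2*5 - d4 = 3053/60
  d8 = d1/2 + d4 - d5/5 = 161/60
  d9 = d1 + d3*5 + d8 = 1471/60
Walk from origin (0, 0):
  seg 1: up by d1 = 13/3 → (0, 13/3)
  seg 2: up by d2 = 10 → (0, 43/3)
  seg 3: down by d7 = 3053/60 → (0, -731/20)
  seg 4: right by d1 = 13/3 → (13/3, -731/20)
  seg 5: down by d2 = 10 → (13/3, -931/20)
  seg 6: right by d1 = 13/3 → (26/3, -931/20)
  seg 7: up by d5 = 7/4 → (26/3, -224/5)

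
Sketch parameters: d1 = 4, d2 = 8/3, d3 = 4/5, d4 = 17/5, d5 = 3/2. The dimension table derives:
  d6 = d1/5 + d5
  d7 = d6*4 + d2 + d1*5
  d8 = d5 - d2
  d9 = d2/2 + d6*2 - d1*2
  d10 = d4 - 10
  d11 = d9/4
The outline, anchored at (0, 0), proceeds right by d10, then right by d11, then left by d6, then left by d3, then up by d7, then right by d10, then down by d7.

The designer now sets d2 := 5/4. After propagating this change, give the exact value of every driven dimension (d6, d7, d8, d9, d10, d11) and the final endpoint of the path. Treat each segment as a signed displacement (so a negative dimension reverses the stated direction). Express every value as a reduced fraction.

d6 = 23/10
d7 = 609/20
d8 = 1/4
d9 = -111/40
d10 = -33/5
d11 = -111/160
endpoint = (-2719/160, 0)

Apply edit: d2 := 5/4
  d6 = d1/5 + d5 = 23/10
  d7 = d6*4 + d2 + d1*5 = 609/20
  d8 = d5 - d2 = 1/4
  d9 = d2/2 + d6*2 - d1*2 = -111/40
  d10 = d4 - 10 = -33/5
  d11 = d9/4 = -111/160
Walk from origin (0, 0):
  seg 1: right by d10 = -33/5 → (-33/5, 0)
  seg 2: right by d11 = -111/160 → (-1167/160, 0)
  seg 3: left by d6 = 23/10 → (-307/32, 0)
  seg 4: left by d3 = 4/5 → (-1663/160, 0)
  seg 5: up by d7 = 609/20 → (-1663/160, 609/20)
  seg 6: right by d10 = -33/5 → (-2719/160, 609/20)
  seg 7: down by d7 = 609/20 → (-2719/160, 0)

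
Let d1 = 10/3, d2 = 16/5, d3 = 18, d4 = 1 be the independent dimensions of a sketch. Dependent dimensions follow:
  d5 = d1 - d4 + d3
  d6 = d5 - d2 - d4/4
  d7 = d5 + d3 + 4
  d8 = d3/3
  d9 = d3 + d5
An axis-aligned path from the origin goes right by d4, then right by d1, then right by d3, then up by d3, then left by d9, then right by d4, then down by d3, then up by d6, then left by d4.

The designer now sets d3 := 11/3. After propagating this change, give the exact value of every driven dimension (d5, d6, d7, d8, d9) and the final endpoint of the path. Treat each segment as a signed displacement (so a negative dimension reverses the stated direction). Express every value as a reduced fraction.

Apply edit: d3 := 11/3
  d5 = d1 - d4 + d3 = 6
  d6 = d5 - d2 - d4/4 = 51/20
  d7 = d5 + d3 + 4 = 41/3
  d8 = d3/3 = 11/9
  d9 = d3 + d5 = 29/3
Walk from origin (0, 0):
  seg 1: right by d4 = 1 → (1, 0)
  seg 2: right by d1 = 10/3 → (13/3, 0)
  seg 3: right by d3 = 11/3 → (8, 0)
  seg 4: up by d3 = 11/3 → (8, 11/3)
  seg 5: left by d9 = 29/3 → (-5/3, 11/3)
  seg 6: right by d4 = 1 → (-2/3, 11/3)
  seg 7: down by d3 = 11/3 → (-2/3, 0)
  seg 8: up by d6 = 51/20 → (-2/3, 51/20)
  seg 9: left by d4 = 1 → (-5/3, 51/20)

d5 = 6
d6 = 51/20
d7 = 41/3
d8 = 11/9
d9 = 29/3
endpoint = (-5/3, 51/20)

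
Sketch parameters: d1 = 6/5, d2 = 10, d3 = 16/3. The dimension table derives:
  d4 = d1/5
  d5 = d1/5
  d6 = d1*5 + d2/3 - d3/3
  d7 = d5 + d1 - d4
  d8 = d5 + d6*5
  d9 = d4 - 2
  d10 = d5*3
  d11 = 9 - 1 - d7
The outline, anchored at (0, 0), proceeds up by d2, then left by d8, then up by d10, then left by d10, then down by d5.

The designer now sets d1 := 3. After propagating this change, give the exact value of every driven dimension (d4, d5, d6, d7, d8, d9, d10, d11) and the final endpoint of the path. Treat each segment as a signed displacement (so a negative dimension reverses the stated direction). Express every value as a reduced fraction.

Apply edit: d1 := 3
  d4 = d1/5 = 3/5
  d5 = d1/5 = 3/5
  d6 = d1*5 + d2/3 - d3/3 = 149/9
  d7 = d5 + d1 - d4 = 3
  d8 = d5 + d6*5 = 3752/45
  d9 = d4 - 2 = -7/5
  d10 = d5*3 = 9/5
  d11 = 9 - 1 - d7 = 5
Walk from origin (0, 0):
  seg 1: up by d2 = 10 → (0, 10)
  seg 2: left by d8 = 3752/45 → (-3752/45, 10)
  seg 3: up by d10 = 9/5 → (-3752/45, 59/5)
  seg 4: left by d10 = 9/5 → (-3833/45, 59/5)
  seg 5: down by d5 = 3/5 → (-3833/45, 56/5)

d4 = 3/5
d5 = 3/5
d6 = 149/9
d7 = 3
d8 = 3752/45
d9 = -7/5
d10 = 9/5
d11 = 5
endpoint = (-3833/45, 56/5)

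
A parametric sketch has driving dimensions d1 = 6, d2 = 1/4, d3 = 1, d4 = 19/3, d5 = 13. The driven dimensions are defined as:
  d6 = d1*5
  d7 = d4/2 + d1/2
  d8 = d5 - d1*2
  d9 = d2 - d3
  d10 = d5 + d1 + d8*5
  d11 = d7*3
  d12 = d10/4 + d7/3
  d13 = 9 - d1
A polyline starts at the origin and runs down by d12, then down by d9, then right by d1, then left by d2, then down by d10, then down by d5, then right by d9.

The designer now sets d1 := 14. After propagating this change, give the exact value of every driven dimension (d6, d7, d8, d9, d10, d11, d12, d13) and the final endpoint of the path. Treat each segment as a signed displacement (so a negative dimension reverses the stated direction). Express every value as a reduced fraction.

d6 = 70
d7 = 61/6
d8 = -15
d9 = -3/4
d10 = -48
d11 = 61/2
d12 = -155/18
d13 = -5
endpoint = (13, 1597/36)

Apply edit: d1 := 14
  d6 = d1*5 = 70
  d7 = d4/2 + d1/2 = 61/6
  d8 = d5 - d1*2 = -15
  d9 = d2 - d3 = -3/4
  d10 = d5 + d1 + d8*5 = -48
  d11 = d7*3 = 61/2
  d12 = d10/4 + d7/3 = -155/18
  d13 = 9 - d1 = -5
Walk from origin (0, 0):
  seg 1: down by d12 = -155/18 → (0, 155/18)
  seg 2: down by d9 = -3/4 → (0, 337/36)
  seg 3: right by d1 = 14 → (14, 337/36)
  seg 4: left by d2 = 1/4 → (55/4, 337/36)
  seg 5: down by d10 = -48 → (55/4, 2065/36)
  seg 6: down by d5 = 13 → (55/4, 1597/36)
  seg 7: right by d9 = -3/4 → (13, 1597/36)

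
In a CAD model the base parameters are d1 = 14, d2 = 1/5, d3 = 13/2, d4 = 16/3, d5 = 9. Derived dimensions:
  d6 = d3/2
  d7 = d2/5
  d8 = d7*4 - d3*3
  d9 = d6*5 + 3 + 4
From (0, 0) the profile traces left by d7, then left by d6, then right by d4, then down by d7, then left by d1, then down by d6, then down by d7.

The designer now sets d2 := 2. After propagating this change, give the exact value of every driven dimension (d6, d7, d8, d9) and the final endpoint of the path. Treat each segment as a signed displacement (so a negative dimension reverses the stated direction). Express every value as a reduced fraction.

d6 = 13/4
d7 = 2/5
d8 = -179/10
d9 = 93/4
endpoint = (-739/60, -81/20)

Apply edit: d2 := 2
  d6 = d3/2 = 13/4
  d7 = d2/5 = 2/5
  d8 = d7*4 - d3*3 = -179/10
  d9 = d6*5 + 3 + 4 = 93/4
Walk from origin (0, 0):
  seg 1: left by d7 = 2/5 → (-2/5, 0)
  seg 2: left by d6 = 13/4 → (-73/20, 0)
  seg 3: right by d4 = 16/3 → (101/60, 0)
  seg 4: down by d7 = 2/5 → (101/60, -2/5)
  seg 5: left by d1 = 14 → (-739/60, -2/5)
  seg 6: down by d6 = 13/4 → (-739/60, -73/20)
  seg 7: down by d7 = 2/5 → (-739/60, -81/20)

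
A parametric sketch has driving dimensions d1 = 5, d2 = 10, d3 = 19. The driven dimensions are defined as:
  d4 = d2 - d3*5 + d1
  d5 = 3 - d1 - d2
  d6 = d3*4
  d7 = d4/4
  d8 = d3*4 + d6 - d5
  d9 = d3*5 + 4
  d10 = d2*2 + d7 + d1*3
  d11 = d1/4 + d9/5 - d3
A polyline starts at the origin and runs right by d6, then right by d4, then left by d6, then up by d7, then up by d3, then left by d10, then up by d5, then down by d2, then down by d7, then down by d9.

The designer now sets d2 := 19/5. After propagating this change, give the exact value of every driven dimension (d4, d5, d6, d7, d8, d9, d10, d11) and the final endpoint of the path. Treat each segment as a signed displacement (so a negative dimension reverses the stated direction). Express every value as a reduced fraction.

Apply edit: d2 := 19/5
  d4 = d2 - d3*5 + d1 = -431/5
  d5 = 3 - d1 - d2 = -29/5
  d6 = d3*4 = 76
  d7 = d4/4 = -431/20
  d8 = d3*4 + d6 - d5 = 789/5
  d9 = d3*5 + 4 = 99
  d10 = d2*2 + d7 + d1*3 = 21/20
  d11 = d1/4 + d9/5 - d3 = 41/20
Walk from origin (0, 0):
  seg 1: right by d6 = 76 → (76, 0)
  seg 2: right by d4 = -431/5 → (-51/5, 0)
  seg 3: left by d6 = 76 → (-431/5, 0)
  seg 4: up by d7 = -431/20 → (-431/5, -431/20)
  seg 5: up by d3 = 19 → (-431/5, -51/20)
  seg 6: left by d10 = 21/20 → (-349/4, -51/20)
  seg 7: up by d5 = -29/5 → (-349/4, -167/20)
  seg 8: down by d2 = 19/5 → (-349/4, -243/20)
  seg 9: down by d7 = -431/20 → (-349/4, 47/5)
  seg 10: down by d9 = 99 → (-349/4, -448/5)

d4 = -431/5
d5 = -29/5
d6 = 76
d7 = -431/20
d8 = 789/5
d9 = 99
d10 = 21/20
d11 = 41/20
endpoint = (-349/4, -448/5)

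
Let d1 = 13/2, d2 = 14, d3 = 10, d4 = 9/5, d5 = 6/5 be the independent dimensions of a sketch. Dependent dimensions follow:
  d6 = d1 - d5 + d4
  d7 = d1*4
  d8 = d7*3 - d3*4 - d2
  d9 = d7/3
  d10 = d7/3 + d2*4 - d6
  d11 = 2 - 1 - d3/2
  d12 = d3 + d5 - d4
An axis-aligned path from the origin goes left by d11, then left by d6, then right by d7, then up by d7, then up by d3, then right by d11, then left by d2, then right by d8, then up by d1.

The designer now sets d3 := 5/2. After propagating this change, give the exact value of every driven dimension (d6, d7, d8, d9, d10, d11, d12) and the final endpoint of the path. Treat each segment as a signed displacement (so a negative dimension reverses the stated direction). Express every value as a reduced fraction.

d6 = 71/10
d7 = 26
d8 = 54
d9 = 26/3
d10 = 1727/30
d11 = -1/4
d12 = 19/10
endpoint = (589/10, 35)

Apply edit: d3 := 5/2
  d6 = d1 - d5 + d4 = 71/10
  d7 = d1*4 = 26
  d8 = d7*3 - d3*4 - d2 = 54
  d9 = d7/3 = 26/3
  d10 = d7/3 + d2*4 - d6 = 1727/30
  d11 = 2 - 1 - d3/2 = -1/4
  d12 = d3 + d5 - d4 = 19/10
Walk from origin (0, 0):
  seg 1: left by d11 = -1/4 → (1/4, 0)
  seg 2: left by d6 = 71/10 → (-137/20, 0)
  seg 3: right by d7 = 26 → (383/20, 0)
  seg 4: up by d7 = 26 → (383/20, 26)
  seg 5: up by d3 = 5/2 → (383/20, 57/2)
  seg 6: right by d11 = -1/4 → (189/10, 57/2)
  seg 7: left by d2 = 14 → (49/10, 57/2)
  seg 8: right by d8 = 54 → (589/10, 57/2)
  seg 9: up by d1 = 13/2 → (589/10, 35)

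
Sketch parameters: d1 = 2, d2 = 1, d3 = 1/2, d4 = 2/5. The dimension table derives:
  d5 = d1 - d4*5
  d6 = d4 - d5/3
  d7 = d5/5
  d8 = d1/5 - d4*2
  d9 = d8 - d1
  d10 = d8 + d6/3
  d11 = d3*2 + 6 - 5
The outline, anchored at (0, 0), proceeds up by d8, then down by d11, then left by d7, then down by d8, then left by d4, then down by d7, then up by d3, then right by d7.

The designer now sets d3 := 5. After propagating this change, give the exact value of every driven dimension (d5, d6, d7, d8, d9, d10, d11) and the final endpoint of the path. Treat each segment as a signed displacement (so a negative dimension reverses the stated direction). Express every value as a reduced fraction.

Apply edit: d3 := 5
  d5 = d1 - d4*5 = 0
  d6 = d4 - d5/3 = 2/5
  d7 = d5/5 = 0
  d8 = d1/5 - d4*2 = -2/5
  d9 = d8 - d1 = -12/5
  d10 = d8 + d6/3 = -4/15
  d11 = d3*2 + 6 - 5 = 11
Walk from origin (0, 0):
  seg 1: up by d8 = -2/5 → (0, -2/5)
  seg 2: down by d11 = 11 → (0, -57/5)
  seg 3: left by d7 = 0 → (0, -57/5)
  seg 4: down by d8 = -2/5 → (0, -11)
  seg 5: left by d4 = 2/5 → (-2/5, -11)
  seg 6: down by d7 = 0 → (-2/5, -11)
  seg 7: up by d3 = 5 → (-2/5, -6)
  seg 8: right by d7 = 0 → (-2/5, -6)

d5 = 0
d6 = 2/5
d7 = 0
d8 = -2/5
d9 = -12/5
d10 = -4/15
d11 = 11
endpoint = (-2/5, -6)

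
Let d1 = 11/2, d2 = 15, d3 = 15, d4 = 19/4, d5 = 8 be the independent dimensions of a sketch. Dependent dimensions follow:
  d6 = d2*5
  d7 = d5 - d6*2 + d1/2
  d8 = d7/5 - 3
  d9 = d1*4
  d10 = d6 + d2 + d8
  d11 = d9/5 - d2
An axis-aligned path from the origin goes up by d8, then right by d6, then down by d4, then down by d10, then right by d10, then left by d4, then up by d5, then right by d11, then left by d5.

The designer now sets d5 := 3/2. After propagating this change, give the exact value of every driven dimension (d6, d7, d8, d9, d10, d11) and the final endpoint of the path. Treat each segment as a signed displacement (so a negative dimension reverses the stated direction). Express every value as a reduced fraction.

Apply edit: d5 := 3/2
  d6 = d2*5 = 75
  d7 = d5 - d6*2 + d1/2 = -583/4
  d8 = d7/5 - 3 = -643/20
  d9 = d1*4 = 22
  d10 = d6 + d2 + d8 = 1157/20
  d11 = d9/5 - d2 = -53/5
Walk from origin (0, 0):
  seg 1: up by d8 = -643/20 → (0, -643/20)
  seg 2: right by d6 = 75 → (75, -643/20)
  seg 3: down by d4 = 19/4 → (75, -369/10)
  seg 4: down by d10 = 1157/20 → (75, -379/4)
  seg 5: right by d10 = 1157/20 → (2657/20, -379/4)
  seg 6: left by d4 = 19/4 → (1281/10, -379/4)
  seg 7: up by d5 = 3/2 → (1281/10, -373/4)
  seg 8: right by d11 = -53/5 → (235/2, -373/4)
  seg 9: left by d5 = 3/2 → (116, -373/4)

d6 = 75
d7 = -583/4
d8 = -643/20
d9 = 22
d10 = 1157/20
d11 = -53/5
endpoint = (116, -373/4)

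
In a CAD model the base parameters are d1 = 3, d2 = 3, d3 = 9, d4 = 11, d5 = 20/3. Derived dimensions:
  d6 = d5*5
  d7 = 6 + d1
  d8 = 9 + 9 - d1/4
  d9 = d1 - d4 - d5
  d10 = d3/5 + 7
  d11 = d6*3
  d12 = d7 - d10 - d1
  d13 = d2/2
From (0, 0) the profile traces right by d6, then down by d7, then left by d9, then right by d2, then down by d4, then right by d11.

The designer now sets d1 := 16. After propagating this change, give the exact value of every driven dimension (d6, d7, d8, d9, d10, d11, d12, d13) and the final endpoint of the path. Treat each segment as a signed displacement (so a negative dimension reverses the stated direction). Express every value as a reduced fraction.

d6 = 100/3
d7 = 22
d8 = 14
d9 = -5/3
d10 = 44/5
d11 = 100
d12 = -14/5
d13 = 3/2
endpoint = (138, -33)

Apply edit: d1 := 16
  d6 = d5*5 = 100/3
  d7 = 6 + d1 = 22
  d8 = 9 + 9 - d1/4 = 14
  d9 = d1 - d4 - d5 = -5/3
  d10 = d3/5 + 7 = 44/5
  d11 = d6*3 = 100
  d12 = d7 - d10 - d1 = -14/5
  d13 = d2/2 = 3/2
Walk from origin (0, 0):
  seg 1: right by d6 = 100/3 → (100/3, 0)
  seg 2: down by d7 = 22 → (100/3, -22)
  seg 3: left by d9 = -5/3 → (35, -22)
  seg 4: right by d2 = 3 → (38, -22)
  seg 5: down by d4 = 11 → (38, -33)
  seg 6: right by d11 = 100 → (138, -33)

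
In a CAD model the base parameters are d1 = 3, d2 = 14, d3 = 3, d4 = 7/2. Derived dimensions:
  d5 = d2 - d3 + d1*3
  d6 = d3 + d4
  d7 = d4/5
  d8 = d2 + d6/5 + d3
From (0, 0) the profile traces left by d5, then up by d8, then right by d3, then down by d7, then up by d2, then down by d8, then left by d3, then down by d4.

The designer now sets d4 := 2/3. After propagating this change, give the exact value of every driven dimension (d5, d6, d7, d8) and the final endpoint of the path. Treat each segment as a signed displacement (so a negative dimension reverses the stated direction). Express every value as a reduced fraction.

d5 = 20
d6 = 11/3
d7 = 2/15
d8 = 266/15
endpoint = (-20, 66/5)

Apply edit: d4 := 2/3
  d5 = d2 - d3 + d1*3 = 20
  d6 = d3 + d4 = 11/3
  d7 = d4/5 = 2/15
  d8 = d2 + d6/5 + d3 = 266/15
Walk from origin (0, 0):
  seg 1: left by d5 = 20 → (-20, 0)
  seg 2: up by d8 = 266/15 → (-20, 266/15)
  seg 3: right by d3 = 3 → (-17, 266/15)
  seg 4: down by d7 = 2/15 → (-17, 88/5)
  seg 5: up by d2 = 14 → (-17, 158/5)
  seg 6: down by d8 = 266/15 → (-17, 208/15)
  seg 7: left by d3 = 3 → (-20, 208/15)
  seg 8: down by d4 = 2/3 → (-20, 66/5)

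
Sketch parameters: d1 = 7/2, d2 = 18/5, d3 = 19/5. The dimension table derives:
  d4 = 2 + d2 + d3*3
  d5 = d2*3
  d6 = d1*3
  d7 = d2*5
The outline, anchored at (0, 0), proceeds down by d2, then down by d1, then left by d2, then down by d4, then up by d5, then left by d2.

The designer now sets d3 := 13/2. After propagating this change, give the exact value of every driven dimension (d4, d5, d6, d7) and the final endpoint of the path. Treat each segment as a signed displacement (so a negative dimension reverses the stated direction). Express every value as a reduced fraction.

Apply edit: d3 := 13/2
  d4 = 2 + d2 + d3*3 = 251/10
  d5 = d2*3 = 54/5
  d6 = d1*3 = 21/2
  d7 = d2*5 = 18
Walk from origin (0, 0):
  seg 1: down by d2 = 18/5 → (0, -18/5)
  seg 2: down by d1 = 7/2 → (0, -71/10)
  seg 3: left by d2 = 18/5 → (-18/5, -71/10)
  seg 4: down by d4 = 251/10 → (-18/5, -161/5)
  seg 5: up by d5 = 54/5 → (-18/5, -107/5)
  seg 6: left by d2 = 18/5 → (-36/5, -107/5)

d4 = 251/10
d5 = 54/5
d6 = 21/2
d7 = 18
endpoint = (-36/5, -107/5)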